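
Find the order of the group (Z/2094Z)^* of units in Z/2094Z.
|(Z/2094Z)^*| = 696

(Z/2094Z)^* consists of the classes a with gcd(a, 2094) = 1, so its order is φ(2094). φ is multiplicative, with φ(p^e) = p^e − p^(e−1). Factorise 2094 = 2 · 3 · 349. Then
  φ(2094) = (2 − 1) · (3 − 1) · (349 − 1) = 1 · 2 · 348 = 696.
Thus |(Z/2094Z)^*| = 696.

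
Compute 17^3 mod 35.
13

Use repeated squaring. Binary(3) = 11. Walk through the bits of the exponent 3 left-to-right: at each bit after the leading one, square the running value, then multiply by 17 if the bit is 1 (always reducing mod 35):
  bit 1 = 1 (leading): start with 17.
  bit 2 = 1: square 17^2 = 289 ≡ 9; bit is 1, so multiply 9·17 = 153 ≡ 13 (mod 35).
Final value: 17^3 ≡ 13 (mod 35).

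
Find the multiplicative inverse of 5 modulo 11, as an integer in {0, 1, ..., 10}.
Apply the extended Euclidean algorithm to (11, 5), tracking rows (r, s, t) with s·11 + t·5 = r. Each division r_prev = q·r_cur + r_new produces the new row as (previous row) − q·(current row):
  row A: (11, 1, 0)   [1·11 + 0·5 = 11]
  row B: (5, 0, 1)   [0·11 + 1·5 = 5]
  11 = 2·5 + 1   → row C = row A − 2·row B = (1, 1, −2)   [check: 1·11 − 2·5 = 1]
  5 = 5·1 + 0   → remainder 0, stop. gcd = 1 (last nonzero row C).
The gcd is 1, so 5 is invertible mod 11. The last nonzero row gives 1·11 − 2·5 = 1, so t = −2. So 5^(−1) ≡ −2 ≡ 9 (mod 11). Verify: 5 · 9 = 45 ≡ 1 (mod 11). ✓

Final answer: 5^(−1) ≡ 9 (mod 11)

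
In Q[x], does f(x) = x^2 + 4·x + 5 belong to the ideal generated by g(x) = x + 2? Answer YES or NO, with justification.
NO

In Q[x] the ideal (g) consists of all multiples of g, so f ∈ (g) iff g | f, i.e. iff the remainder of f on division by g is 0. Divide f by g (g is monic, so eliminate the leading term of the running remainder at each step):
  leading term x^2: subtract (x)·g(x) = x^2 + 2·x, leaving 2·x + 5
  leading term 2·x: subtract (2)·g(x) = 2·x + 4, leaving 1
The remainder r(x) = 1 ≠ 0 (and deg r < deg g), so g ∤ f, i.e. f ∉ (g).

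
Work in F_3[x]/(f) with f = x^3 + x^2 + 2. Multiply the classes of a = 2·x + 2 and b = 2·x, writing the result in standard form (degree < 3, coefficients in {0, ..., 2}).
Multiply as integer polynomials: a · b = 4·x^2 + 4·x. Reducing coefficients mod 3: a · b ≡ x^2 + x. This already has degree < 3, so no reduction by f is needed. Hence a · b ≡ x^2 + x in F_3[x]/(f).

Final answer: a · b ≡ x^2 + x (mod f(x))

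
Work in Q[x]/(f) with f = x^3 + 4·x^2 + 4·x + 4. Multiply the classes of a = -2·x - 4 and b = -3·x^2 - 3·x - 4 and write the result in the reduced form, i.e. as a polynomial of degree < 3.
a · b ≡ -6·x^2 - 4·x - 8 (mod f(x))

First multiply in Q[x] without reducing: a · b = 6·x^3 + 18·x^2 + 20·x + 16. Now divide by f(x) = x^3 + 4·x^2 + 4·x + 4, eliminating the leading term at each step:
  leading term 6·x^3: subtract (6)·f(x) = 6·x^3 + 24·x^2 + 24·x + 24, leaving -6·x^2 - 4·x - 8
The degree is now < 3, so this is the remainder. Hence a · b ≡ -6·x^2 - 4·x - 8 in Q[x]/(f).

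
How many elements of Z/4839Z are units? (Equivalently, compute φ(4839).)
An element a ∈ Z/4839Z is a unit iff gcd(a, 4839) = 1, so the number of units is φ(4839). φ is multiplicative, with φ(p^e) = p^e − p^(e−1). Factorise 4839 = 3 · 1613. Then
  φ(4839) = (3 − 1) · (1613 − 1) = 2 · 1612 = 3224.

Final answer: Z/4839Z has φ(4839) = 3224 units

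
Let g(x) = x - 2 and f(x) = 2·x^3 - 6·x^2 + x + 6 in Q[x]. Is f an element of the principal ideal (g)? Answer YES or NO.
In Q[x] the ideal (g) consists of all multiples of g, so f ∈ (g) iff g | f, i.e. iff the remainder of f on division by g is 0. Divide f by g (g is monic, so eliminate the leading term of the running remainder at each step):
  leading term 2·x^3: subtract (2·x^2)·g(x) = 2·x^3 - 4·x^2, leaving -2·x^2 + x + 6
  leading term -2·x^2: subtract (-2·x)·g(x) = -2·x^2 + 4·x, leaving 6 - 3·x
  leading term -3·x: subtract (-3)·g(x) = 6 - 3·x, leaving 0
The remainder is 0, so f(x) = g(x) · h(x) with h(x) = 2·x^2 - 2·x - 3. Hence g | f, i.e. f ∈ (g).

Final answer: YES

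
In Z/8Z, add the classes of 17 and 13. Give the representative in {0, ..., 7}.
6

Reduce the summands first: 17 ≡ 1, 13 ≡ 5 (mod 8), so 17 + 13 ≡ 1 + 5 (mod 8). 1 + 5 = 6; 6 = 0·8 + 6, so (17 + 13) mod 8 = 6.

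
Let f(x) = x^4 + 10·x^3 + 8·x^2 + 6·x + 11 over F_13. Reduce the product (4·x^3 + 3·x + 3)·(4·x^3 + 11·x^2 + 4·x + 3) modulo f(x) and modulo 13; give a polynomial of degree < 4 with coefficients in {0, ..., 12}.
Multiply as integer polynomials: a · b = 16·x^6 + 44·x^5 + 28·x^4 + 57·x^3 + 45·x^2 + 21·x + 9. Reducing coefficients mod 13: a · b ≡ 3·x^6 + 5·x^5 + 2·x^4 + 5·x^3 + 6·x^2 + 8·x + 9. Now divide by f(x) = x^4 + 10·x^3 + 8·x^2 + 6·x + 11 in F_13[x], eliminating the leading term at each step:
  leading term 3·x^6: subtract (3·x^2)·f(x) = 3·x^6 + 4·x^5 + 11·x^4 + 5·x^3 + 7·x^2, leaving x^5 + 4·x^4 + 12·x^2 + 8·x + 9 (coefficients mod 13)
  leading term x^5: subtract (x)·f(x) = x^5 + 10·x^4 + 8·x^3 + 6·x^2 + 11·x, leaving 7·x^4 + 5·x^3 + 6·x^2 + 10·x + 9 (coefficients mod 13)
  leading term 7·x^4: subtract (7)·f(x) = 7·x^4 + 5·x^3 + 4·x^2 + 3·x + 12, leaving 2·x^2 + 7·x + 10 (coefficients mod 13)
The degree is now < 4, so this is the remainder. Hence a · b ≡ 2·x^2 + 7·x + 10 in F_13[x]/(f).

Final answer: a · b ≡ 2·x^2 + 7·x + 10 (mod f(x))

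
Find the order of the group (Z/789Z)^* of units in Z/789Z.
|(Z/789Z)^*| = 524

(Z/789Z)^* consists of the classes a with gcd(a, 789) = 1, so its order is φ(789). φ is multiplicative, with φ(p^e) = p^e − p^(e−1). Factorise 789 = 3 · 263. Then
  φ(789) = (3 − 1) · (263 − 1) = 2 · 262 = 524.
Thus |(Z/789Z)^*| = 524.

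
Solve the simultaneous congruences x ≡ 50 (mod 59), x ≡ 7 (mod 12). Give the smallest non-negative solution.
x ≡ 463 (mod 708); the representative in [0, 708) is 463

The moduli 59, 12 are pairwise coprime, so by the CRT there is a unique solution mod 59·12 = 708.
Solve by successive substitution. Start with x ≡ 50 (mod 59).
  Combine with x ≡ 7 (mod 12): write x = 50 + 59·t and require 50 + 59·t ≡ 7 (mod 12), i.e. 59·t ≡ 7 − 50 ≡ 5 (mod 12). Since 59^(−1) ≡ 11 (mod 12) (59 ≡ 11 (mod 12)), t ≡ 11·5 ≡ 7 (mod 12). So x ≡ 50 + 59·7 = 463 (mod 708).
Unique solution in [0, 708): x = 463.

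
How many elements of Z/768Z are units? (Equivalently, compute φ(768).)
An element a ∈ Z/768Z is a unit iff gcd(a, 768) = 1, so the number of units is φ(768). φ is multiplicative, with φ(p^e) = p^e − p^(e−1). Factorise 768 = 2^8 · 3. Then
  φ(768) = (2^8 − 2^7) · (3 − 1) = 128 · 2 = 256.

Final answer: Z/768Z has φ(768) = 256 units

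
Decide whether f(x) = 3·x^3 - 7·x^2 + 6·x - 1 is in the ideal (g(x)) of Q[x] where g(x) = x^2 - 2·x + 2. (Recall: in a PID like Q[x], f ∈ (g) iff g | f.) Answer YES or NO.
NO

In Q[x] the ideal (g) consists of all multiples of g, so f ∈ (g) iff g | f, i.e. iff the remainder of f on division by g is 0. Divide f by g (g is monic, so eliminate the leading term of the running remainder at each step):
  leading term 3·x^3: subtract (3·x)·g(x) = 3·x^3 - 6·x^2 + 6·x, leaving -x^2 - 1
  leading term -x^2: subtract (-1)·g(x) = -x^2 + 2·x - 2, leaving 1 - 2·x
The remainder r(x) = 1 - 2·x ≠ 0 (and deg r < deg g), so g ∤ f, i.e. f ∉ (g).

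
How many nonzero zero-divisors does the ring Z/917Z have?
In Z/917Z each nonzero element is either a unit (gcd with 917 is 1) or a zero-divisor (gcd > 1). The number of units is φ(917): factorise 917 = 7 · 131, so φ(917) = (7 − 1) · (131 − 1) = 6 · 130 = 780. The nonzero elements number 917 − 1 = 916. Hence the nonzero zero-divisors number 916 − 780 = 136.

Final answer: Z/917Z has 136 nonzero zero-divisors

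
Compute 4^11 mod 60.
4

Use repeated squaring. Binary(11) = 1011. Walk through the bits of the exponent 11 left-to-right: at each bit after the leading one, square the running value, then multiply by 4 if the bit is 1 (always reducing mod 60):
  bit 1 = 1 (leading): start with 4.
  bit 2 = 0: square 4^2 = 16 (mod 60).
  bit 3 = 1: square 16^2 = 256 ≡ 16; bit is 1, so multiply 16·4 = 64 ≡ 4 (mod 60).
  bit 4 = 1: square 4^2 = 16; bit is 1, so multiply 16·4 = 64 ≡ 4 (mod 60).
Final value: 4^11 ≡ 4 (mod 60).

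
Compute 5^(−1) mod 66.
5^(−1) ≡ 53 (mod 66)

Apply the extended Euclidean algorithm to (66, 5), tracking rows (r, s, t) with s·66 + t·5 = r. Each division r_prev = q·r_cur + r_new produces the new row as (previous row) − q·(current row):
  row A: (66, 1, 0)   [1·66 + 0·5 = 66]
  row B: (5, 0, 1)   [0·66 + 1·5 = 5]
  66 = 13·5 + 1   → row C = row A − 13·row B = (1, 1, −13)   [check: 1·66 − 13·5 = 1]
  5 = 5·1 + 0   → remainder 0, stop. gcd = 1 (last nonzero row C).
The gcd is 1, so 5 is invertible mod 66. The last nonzero row gives 1·66 − 13·5 = 1, so t = −13. So 5^(−1) ≡ −13 ≡ 53 (mod 66). Verify: 5 · 53 = 265 ≡ 1 (mod 66). ✓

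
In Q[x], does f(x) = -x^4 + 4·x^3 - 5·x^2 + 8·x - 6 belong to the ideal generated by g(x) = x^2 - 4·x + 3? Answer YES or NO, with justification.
YES

In Q[x] the ideal (g) consists of all multiples of g, so f ∈ (g) iff g | f, i.e. iff the remainder of f on division by g is 0. Divide f by g (g is monic, so eliminate the leading term of the running remainder at each step):
  leading term -x^4: subtract (-x^2)·g(x) = -x^4 + 4·x^3 - 3·x^2, leaving -2·x^2 + 8·x - 6
  leading term -2·x^2: subtract (-2)·g(x) = -2·x^2 + 8·x - 6, leaving 0
The remainder is 0, so f(x) = g(x) · h(x) with h(x) = -x^2 - 2. Hence g | f, i.e. f ∈ (g).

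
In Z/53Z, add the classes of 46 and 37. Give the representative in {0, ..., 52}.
30

Both summands are already reduced mod 53. 46 + 37 = 83; 83 = 1·53 + 30, so (46 + 37) mod 53 = 30.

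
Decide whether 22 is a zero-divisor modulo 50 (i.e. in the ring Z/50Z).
gcd(22, 50) = 2 > 1, so 22 is not a unit in Z/50Z. In Z/nZ every nonzero non-unit is a zero-divisor: explicitly, take b = 50/gcd = 25 ≠ 0 (mod 50); then 22·25 = 550 = 11·50, i.e. 22·25 ≡ 0 (mod 50). So 22 is a zero-divisor.

Final answer: YES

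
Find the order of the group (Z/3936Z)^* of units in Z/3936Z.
|(Z/3936Z)^*| = 1280

(Z/3936Z)^* consists of the classes a with gcd(a, 3936) = 1, so its order is φ(3936). φ is multiplicative, with φ(p^e) = p^e − p^(e−1). Factorise 3936 = 2^5 · 3 · 41. Then
  φ(3936) = (2^5 − 2^4) · (3 − 1) · (41 − 1) = 16 · 2 · 40 = 1280.
Thus |(Z/3936Z)^*| = 1280.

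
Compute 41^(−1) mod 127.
Apply the extended Euclidean algorithm to (127, 41), tracking rows (r, s, t) with s·127 + t·41 = r. Each division r_prev = q·r_cur + r_new produces the new row as (previous row) − q·(current row):
  row A: (127, 1, 0)   [1·127 + 0·41 = 127]
  row B: (41, 0, 1)   [0·127 + 1·41 = 41]
  127 = 3·41 + 4   → row C = row A − 3·row B = (4, 1, −3)   [check: 1·127 − 3·41 = 4]
  41 = 10·4 + 1   → row D = row B − 10·row C = (1, −10, 31)   [check: −10·127 + 31·41 = 1]
  4 = 4·1 + 0   → remainder 0, stop. gcd = 1 (last nonzero row D).
The gcd is 1, so 41 is invertible mod 127. The last nonzero row gives −10·127 + 31·41 = 1, so t = 31. So 41^(−1) ≡ 31 (mod 127). Verify: 41 · 31 = 1271 ≡ 1 (mod 127). ✓

Final answer: 41^(−1) ≡ 31 (mod 127)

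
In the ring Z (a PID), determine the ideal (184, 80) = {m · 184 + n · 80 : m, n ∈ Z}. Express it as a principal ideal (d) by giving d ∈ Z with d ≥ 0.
In the PID Z, (a, b) is generated by gcd(a, b). Compute gcd(184, 80) with the extended Euclidean algorithm, tracking rows (r, s, t) with s·184 + t·80 = r:
  row A: (184, 1, 0)   [1·184 + 0·80 = 184]
  row B: (80, 0, 1)   [0·184 + 1·80 = 80]
  184 = 2·80 + 24   → row C = row A − 2·row B = (24, 1, −2)   [check: 1·184 − 2·80 = 24]
  80 = 3·24 + 8   → row D = row B − 3·row C = (8, −3, 7)   [check: −3·184 + 7·80 = 8]
  24 = 3·8 + 0   → remainder 0, stop. gcd = 8 (last nonzero row D).
So gcd(184, 80) = 8, with Bézout identity −3·184 + 7·80 = 8. Containment (⊇): the Bézout identity exhibits 8 as an element of (184, 80), giving (8) ⊆ (184, 80). Containment (⊆): since 8 | 184 and 8 | 80 (184 = 8·23, 80 = 8·10), every Z-linear combination of 184 and 80 is divisible by 8, so (184, 80) ⊆ (8). Therefore (184, 80) = (8), d = 8.

Final answer: (184, 80) = (8); d = 8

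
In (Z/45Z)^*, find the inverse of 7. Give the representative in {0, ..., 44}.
Apply the extended Euclidean algorithm to (45, 7), tracking rows (r, s, t) with s·45 + t·7 = r. Each division r_prev = q·r_cur + r_new produces the new row as (previous row) − q·(current row):
  row A: (45, 1, 0)   [1·45 + 0·7 = 45]
  row B: (7, 0, 1)   [0·45 + 1·7 = 7]
  45 = 6·7 + 3   → row C = row A − 6·row B = (3, 1, −6)   [check: 1·45 − 6·7 = 3]
  7 = 2·3 + 1   → row D = row B − 2·row C = (1, −2, 13)   [check: −2·45 + 13·7 = 1]
  3 = 3·1 + 0   → remainder 0, stop. gcd = 1 (last nonzero row D).
The gcd is 1, so 7 is invertible mod 45. The last nonzero row gives −2·45 + 13·7 = 1, so t = 13. So 7^(−1) ≡ 13 (mod 45). Verify: 7 · 13 = 91 ≡ 1 (mod 45). ✓

Final answer: 7^(−1) ≡ 13 (mod 45)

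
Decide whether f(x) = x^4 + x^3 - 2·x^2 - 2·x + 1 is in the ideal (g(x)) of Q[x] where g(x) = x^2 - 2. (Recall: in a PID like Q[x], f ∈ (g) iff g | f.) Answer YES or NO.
In Q[x] the ideal (g) consists of all multiples of g, so f ∈ (g) iff g | f, i.e. iff the remainder of f on division by g is 0. Divide f by g (g is monic, so eliminate the leading term of the running remainder at each step):
  leading term x^4: subtract (x^2)·g(x) = x^4 - 2·x^2, leaving x^3 - 2·x + 1
  leading term x^3: subtract (x)·g(x) = x^3 - 2·x, leaving 1
The remainder r(x) = 1 ≠ 0 (and deg r < deg g), so g ∤ f, i.e. f ∉ (g).

Final answer: NO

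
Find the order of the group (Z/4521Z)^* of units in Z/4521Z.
(Z/4521Z)^* consists of the classes a with gcd(a, 4521) = 1, so its order is φ(4521). φ is multiplicative, with φ(p^e) = p^e − p^(e−1). Factorise 4521 = 3 · 11 · 137. Then
  φ(4521) = (3 − 1) · (11 − 1) · (137 − 1) = 2 · 10 · 136 = 2720.
Thus |(Z/4521Z)^*| = 2720.

Final answer: |(Z/4521Z)^*| = 2720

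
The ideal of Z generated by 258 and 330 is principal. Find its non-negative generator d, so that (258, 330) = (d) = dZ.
(258, 330) = (6); d = 6

In the PID Z, (a, b) is generated by gcd(a, b). Compute gcd(330, 258) with the extended Euclidean algorithm, tracking rows (r, s, t) with s·330 + t·258 = r:
  row A: (330, 1, 0)   [1·330 + 0·258 = 330]
  row B: (258, 0, 1)   [0·330 + 1·258 = 258]
  330 = 1·258 + 72   → row C = row A − 1·row B = (72, 1, −1)   [check: 1·330 − 1·258 = 72]
  258 = 3·72 + 42   → row D = row B − 3·row C = (42, −3, 4)   [check: −3·330 + 4·258 = 42]
  72 = 1·42 + 30   → row E = row C − 1·row D = (30, 4, −5)   [check: 4·330 − 5·258 = 30]
  42 = 1·30 + 12   → row F = row D − 1·row E = (12, −7, 9)   [check: −7·330 + 9·258 = 12]
  30 = 2·12 + 6   → row G = row E − 2·row F = (6, 18, −23)   [check: 18·330 − 23·258 = 6]
  12 = 2·6 + 0   → remainder 0, stop. gcd = 6 (last nonzero row G).
So gcd(258, 330) = 6, with Bézout identity 18·330 − 23·258 = 6. Containment (⊇): the Bézout identity exhibits 6 as an element of (258, 330), giving (6) ⊆ (258, 330). Containment (⊆): since 6 | 258 and 6 | 330 (258 = 6·43, 330 = 6·55), every Z-linear combination of 258 and 330 is divisible by 6, so (258, 330) ⊆ (6). Therefore (258, 330) = (6), d = 6.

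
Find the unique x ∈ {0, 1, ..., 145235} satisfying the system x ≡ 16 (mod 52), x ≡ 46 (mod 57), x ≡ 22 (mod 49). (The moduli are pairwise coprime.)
x ≡ 2668 (mod 145236); the representative in [0, 145236) is 2668

The moduli 52, 57, 49 are pairwise coprime, so by the CRT there is a unique solution mod 52·57·49 = 145236.
Solve by successive substitution. Start with x ≡ 16 (mod 52).
  Combine with x ≡ 46 (mod 57): write x = 16 + 52·t and require 16 + 52·t ≡ 46 (mod 57), i.e. 52·t ≡ 46 − 16 ≡ 30 (mod 57). Since 52^(−1) ≡ 34 (mod 57), t ≡ 34·30 ≡ 51 (mod 57). So x ≡ 16 + 52·51 = 2668 (mod 2964).
  Combine with x ≡ 22 (mod 49): write x = 2668 + 2964·t and require 2668 + 2964·t ≡ 22 (mod 49), i.e. 2964·t ≡ 22 − 2668 ≡ 0 (mod 49). Since 2964^(−1) ≡ 47 (mod 49) (2964 ≡ 24 (mod 49)), t ≡ 47·0 ≡ 0 (mod 49). So x ≡ 2668 + 2964·0 = 2668 (mod 145236).
Unique solution in [0, 145236): x = 2668.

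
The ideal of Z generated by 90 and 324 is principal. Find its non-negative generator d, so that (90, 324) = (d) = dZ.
In the PID Z, (a, b) is generated by gcd(a, b). Compute gcd(324, 90) with the extended Euclidean algorithm, tracking rows (r, s, t) with s·324 + t·90 = r:
  row A: (324, 1, 0)   [1·324 + 0·90 = 324]
  row B: (90, 0, 1)   [0·324 + 1·90 = 90]
  324 = 3·90 + 54   → row C = row A − 3·row B = (54, 1, −3)   [check: 1·324 − 3·90 = 54]
  90 = 1·54 + 36   → row D = row B − 1·row C = (36, −1, 4)   [check: −1·324 + 4·90 = 36]
  54 = 1·36 + 18   → row E = row C − 1·row D = (18, 2, −7)   [check: 2·324 − 7·90 = 18]
  36 = 2·18 + 0   → remainder 0, stop. gcd = 18 (last nonzero row E).
So gcd(90, 324) = 18, with Bézout identity 2·324 − 7·90 = 18. Containment (⊇): the Bézout identity exhibits 18 as an element of (90, 324), giving (18) ⊆ (90, 324). Containment (⊆): since 18 | 90 and 18 | 324 (90 = 18·5, 324 = 18·18), every Z-linear combination of 90 and 324 is divisible by 18, so (90, 324) ⊆ (18). Therefore (90, 324) = (18), d = 18.

Final answer: (90, 324) = (18); d = 18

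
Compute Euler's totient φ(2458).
φ is multiplicative, with φ(p^e) = p^e − p^(e−1). Factorise 2458 = 2 · 1229. Then
  φ(2458) = (2 − 1) · (1229 − 1) = 1 · 1228 = 1228.

Final answer: φ(2458) = 1228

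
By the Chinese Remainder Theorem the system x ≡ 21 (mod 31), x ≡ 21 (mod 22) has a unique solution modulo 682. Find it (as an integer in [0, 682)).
x ≡ 21 (mod 682); the representative in [0, 682) is 21

The moduli 31, 22 are pairwise coprime, so by the CRT there is a unique solution mod 31·22 = 682.
Solve by successive substitution. Start with x ≡ 21 (mod 31).
  Combine with x ≡ 21 (mod 22): write x = 21 + 31·t and require 21 + 31·t ≡ 21 (mod 22), i.e. 31·t ≡ 21 − 21 ≡ 0 (mod 22). Since 31^(−1) ≡ 5 (mod 22) (31 ≡ 9 (mod 22)), t ≡ 5·0 ≡ 0 (mod 22). So x ≡ 21 + 31·0 = 21 (mod 682).
Unique solution in [0, 682): x = 21.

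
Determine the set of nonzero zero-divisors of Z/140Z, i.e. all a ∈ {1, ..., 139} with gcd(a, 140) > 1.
nonzero zero-divisors of Z/140Z = {2, 4, 5, 6, 7, 8, 10, 12, 14, 15, 16, 18, 20, 21, 22, 24, 25, 26, 28, 30, 32, 34, 35, 36, 38, 40, 42, 44, 45, 46, 48, 49, 50, 52, 54, 55, 56, 58, 60, 62, 63, 64, 65, 66, 68, 70, 72, 74, 75, 76, 77, 78, 80, 82, 84, 85, 86, 88, 90, 91, 92, 94, 95, 96, 98, 100, 102, 104, 105, 106, 108, 110, 112, 114, 115, 116, 118, 119, 120, 122, 124, 125, 126, 128, 130, 132, 133, 134, 135, 136, 138}

An element a ∈ Z/140Z (with a ≠ 0) is a zero-divisor iff gcd(a, 140) > 1 (because a is a unit precisely when gcd(a, n) = 1, and in Z/nZ every nonzero, non-unit element is a zero-divisor). Scan a = 1, ..., 139 and keep those with gcd(a, 140) > 1:
  gcd(2, 140) = 2, gcd(4, 140) = 4, gcd(5, 140) = 5, gcd(6, 140) = 2, gcd(7, 140) = 7, gcd(8, 140) = 4, gcd(10, 140) = 10, gcd(12, 140) = 4, gcd(14, 140) = 14, gcd(15, 140) = 5, gcd(16, 140) = 4, gcd(18, 140) = 2, gcd(20, 140) = 20, gcd(21, 140) = 7, gcd(22, 140) = 2, gcd(24, 140) = 4, gcd(25, 140) = 5, gcd(26, 140) = 2, gcd(28, 140) = 28, gcd(30, 140) = 10, gcd(32, 140) = 4, gcd(34, 140) = 2, gcd(35, 140) = 35, gcd(36, 140) = 4, gcd(38, 140) = 2, gcd(40, 140) = 20, gcd(42, 140) = 14, gcd(44, 140) = 4, gcd(45, 140) = 5, gcd(46, 140) = 2, gcd(48, 140) = 4, gcd(49, 140) = 7, gcd(50, 140) = 10, gcd(52, 140) = 4, gcd(54, 140) = 2, gcd(55, 140) = 5, gcd(56, 140) = 28, gcd(58, 140) = 2, gcd(60, 140) = 20, gcd(62, 140) = 2, gcd(63, 140) = 7, gcd(64, 140) = 4, gcd(65, 140) = 5, gcd(66, 140) = 2, gcd(68, 140) = 4, gcd(70, 140) = 70, gcd(72, 140) = 4, gcd(74, 140) = 2, gcd(75, 140) = 5, gcd(76, 140) = 4, gcd(77, 140) = 7, gcd(78, 140) = 2, gcd(80, 140) = 20, gcd(82, 140) = 2, gcd(84, 140) = 28, gcd(85, 140) = 5, gcd(86, 140) = 2, gcd(88, 140) = 4, gcd(90, 140) = 10, gcd(91, 140) = 7, gcd(92, 140) = 4, gcd(94, 140) = 2, gcd(95, 140) = 5, gcd(96, 140) = 4, gcd(98, 140) = 14, gcd(100, 140) = 20, gcd(102, 140) = 2, gcd(104, 140) = 4, gcd(105, 140) = 35, gcd(106, 140) = 2, gcd(108, 140) = 4, gcd(110, 140) = 10, gcd(112, 140) = 28, gcd(114, 140) = 2, gcd(115, 140) = 5, gcd(116, 140) = 4, gcd(118, 140) = 2, gcd(119, 140) = 7, gcd(120, 140) = 20, gcd(122, 140) = 2, gcd(124, 140) = 4, gcd(125, 140) = 5, gcd(126, 140) = 14, gcd(128, 140) = 4, gcd(130, 140) = 10, gcd(132, 140) = 4, gcd(133, 140) = 7, gcd(134, 140) = 2, gcd(135, 140) = 5, gcd(136, 140) = 4, gcd(138, 140) = 2.
All other a ∈ {1, ..., 139} have gcd(a, 140) = 1 and are units. So the nonzero zero-divisors are exactly the 91 values of a appearing in this scan.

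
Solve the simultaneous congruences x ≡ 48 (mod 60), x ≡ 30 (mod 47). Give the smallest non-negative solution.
The moduli 60, 47 are pairwise coprime, so by the CRT there is a unique solution mod 60·47 = 2820.
Solve by successive substitution. Start with x ≡ 48 (mod 60).
  Combine with x ≡ 30 (mod 47): write x = 48 + 60·t and require 48 + 60·t ≡ 30 (mod 47), i.e. 60·t ≡ 30 − 48 ≡ 29 (mod 47). Since 60^(−1) ≡ 29 (mod 47) (60 ≡ 13 (mod 47)), t ≡ 29·29 ≡ 42 (mod 47). So x ≡ 48 + 60·42 = 2568 (mod 2820).
Unique solution in [0, 2820): x = 2568.

Final answer: x ≡ 2568 (mod 2820); the representative in [0, 2820) is 2568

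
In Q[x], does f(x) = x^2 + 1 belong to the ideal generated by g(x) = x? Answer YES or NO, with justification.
NO

In Q[x] the ideal (g) consists of all multiples of g, so f ∈ (g) iff g | f, i.e. iff the remainder of f on division by g is 0. Divide f by g (g is monic, so eliminate the leading term of the running remainder at each step):
  leading term x^2: subtract (x)·g(x) = x^2, leaving 1
The remainder r(x) = 1 ≠ 0 (and deg r < deg g), so g ∤ f, i.e. f ∉ (g).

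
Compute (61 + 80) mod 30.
21

Reduce the summands first: 61 ≡ 1, 80 ≡ 20 (mod 30), so 61 + 80 ≡ 1 + 20 (mod 30). 1 + 20 = 21; 21 = 0·30 + 21, so (61 + 80) mod 30 = 21.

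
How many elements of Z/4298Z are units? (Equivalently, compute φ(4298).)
Z/4298Z has φ(4298) = 1836 units

An element a ∈ Z/4298Z is a unit iff gcd(a, 4298) = 1, so the number of units is φ(4298). φ is multiplicative, with φ(p^e) = p^e − p^(e−1). Factorise 4298 = 2 · 7 · 307. Then
  φ(4298) = (2 − 1) · (7 − 1) · (307 − 1) = 1 · 6 · 306 = 1836.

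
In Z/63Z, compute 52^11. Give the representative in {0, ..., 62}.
Use repeated squaring. Binary(11) = 1011. Walk through the bits of the exponent 11 left-to-right: at each bit after the leading one, square the running value, then multiply by 52 if the bit is 1 (always reducing mod 63):
  bit 1 = 1 (leading): start with 52.
  bit 2 = 0: square 52^2 = 2704 ≡ 58 (mod 63).
  bit 3 = 1: square 58^2 = 3364 ≡ 25; bit is 1, so multiply 25·52 = 1300 ≡ 40 (mod 63).
  bit 4 = 1: square 40^2 = 1600 ≡ 25; bit is 1, so multiply 25·52 = 1300 ≡ 40 (mod 63).
Final value: 52^11 ≡ 40 (mod 63).

Final answer: 40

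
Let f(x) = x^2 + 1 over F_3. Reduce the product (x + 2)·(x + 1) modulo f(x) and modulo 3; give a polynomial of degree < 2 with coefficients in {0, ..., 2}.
Multiply as integer polynomials: a · b = x^2 + 3·x + 2. Reducing coefficients mod 3: a · b ≡ x^2 + 2. Now divide by f(x) = x^2 + 1 in F_3[x], eliminating the leading term at each step:
  leading term x^2: subtract (1)·f(x) = x^2 + 1, leaving 1 (coefficients mod 3)
The degree is now < 2, so this is the remainder. Hence a · b ≡ 1 in F_3[x]/(f).

Final answer: a · b ≡ 1 (mod f(x))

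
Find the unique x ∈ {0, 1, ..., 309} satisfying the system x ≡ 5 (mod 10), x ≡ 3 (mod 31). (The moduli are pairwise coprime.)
The moduli 10, 31 are pairwise coprime, so by the CRT there is a unique solution mod 10·31 = 310.
Solve by successive substitution. Start with x ≡ 5 (mod 10).
  Combine with x ≡ 3 (mod 31): write x = 5 + 10·t and require 5 + 10·t ≡ 3 (mod 31), i.e. 10·t ≡ 3 − 5 ≡ 29 (mod 31). Since 10^(−1) ≡ 28 (mod 31), t ≡ 28·29 ≡ 6 (mod 31). So x ≡ 5 + 10·6 = 65 (mod 310).
Unique solution in [0, 310): x = 65.

Final answer: x ≡ 65 (mod 310); the representative in [0, 310) is 65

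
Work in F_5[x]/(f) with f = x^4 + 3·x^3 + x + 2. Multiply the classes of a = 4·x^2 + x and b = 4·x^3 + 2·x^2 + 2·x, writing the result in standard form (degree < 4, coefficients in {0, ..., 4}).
a · b ≡ 3·x^3 + x^2 + 4·x + 2 (mod f(x))

Multiply as integer polynomials: a · b = 16·x^5 + 12·x^4 + 10·x^3 + 2·x^2. Reducing coefficients mod 5: a · b ≡ x^5 + 2·x^4 + 2·x^2. Now divide by f(x) = x^4 + 3·x^3 + x + 2 in F_5[x], eliminating the leading term at each step:
  leading term x^5: subtract (x)·f(x) = x^5 + 3·x^4 + x^2 + 2·x, leaving 4·x^4 + x^2 + 3·x (coefficients mod 5)
  leading term 4·x^4: subtract (4)·f(x) = 4·x^4 + 2·x^3 + 4·x + 3, leaving 3·x^3 + x^2 + 4·x + 2 (coefficients mod 5)
The degree is now < 4, so this is the remainder. Hence a · b ≡ 3·x^3 + x^2 + 4·x + 2 in F_5[x]/(f).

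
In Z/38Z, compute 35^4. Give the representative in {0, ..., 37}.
Use repeated squaring. Binary(4) = 100. Walk through the bits of the exponent 4 left-to-right: at each bit after the leading one, square the running value, then multiply by 35 if the bit is 1 (always reducing mod 38):
  bit 1 = 1 (leading): start with 35.
  bit 2 = 0: square 35^2 = 1225 ≡ 9 (mod 38).
  bit 3 = 0: square 9^2 = 81 ≡ 5 (mod 38).
Final value: 35^4 ≡ 5 (mod 38).

Final answer: 5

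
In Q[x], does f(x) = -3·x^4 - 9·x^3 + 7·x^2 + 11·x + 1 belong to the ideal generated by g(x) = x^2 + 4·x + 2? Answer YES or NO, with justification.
NO

In Q[x] the ideal (g) consists of all multiples of g, so f ∈ (g) iff g | f, i.e. iff the remainder of f on division by g is 0. Divide f by g (g is monic, so eliminate the leading term of the running remainder at each step):
  leading term -3·x^4: subtract (-3·x^2)·g(x) = -3·x^4 - 12·x^3 - 6·x^2, leaving 3·x^3 + 13·x^2 + 11·x + 1
  leading term 3·x^3: subtract (3·x)·g(x) = 3·x^3 + 12·x^2 + 6·x, leaving x^2 + 5·x + 1
  leading term x^2: subtract (1)·g(x) = x^2 + 4·x + 2, leaving x - 1
The remainder r(x) = x - 1 ≠ 0 (and deg r < deg g), so g ∤ f, i.e. f ∉ (g).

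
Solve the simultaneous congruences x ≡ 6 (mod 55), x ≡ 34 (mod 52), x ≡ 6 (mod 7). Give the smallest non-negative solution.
The moduli 55, 52, 7 are pairwise coprime, so by the CRT there is a unique solution mod 55·52·7 = 20020.
Solve by successive substitution. Start with x ≡ 6 (mod 55).
  Combine with x ≡ 34 (mod 52): write x = 6 + 55·t and require 6 + 55·t ≡ 34 (mod 52), i.e. 55·t ≡ 34 − 6 ≡ 28 (mod 52). Since 55^(−1) ≡ 35 (mod 52) (55 ≡ 3 (mod 52)), t ≡ 35·28 ≡ 44 (mod 52). So x ≡ 6 + 55·44 = 2426 (mod 2860).
  Combine with x ≡ 6 (mod 7): write x = 2426 + 2860·t and require 2426 + 2860·t ≡ 6 (mod 7), i.e. 2860·t ≡ 6 − 2426 ≡ 2 (mod 7). Since 2860^(−1) ≡ 2 (mod 7) (2860 ≡ 4 (mod 7)), t ≡ 2·2 ≡ 4 (mod 7). So x ≡ 2426 + 2860·4 = 13866 (mod 20020).
Unique solution in [0, 20020): x = 13866.

Final answer: x ≡ 13866 (mod 20020); the representative in [0, 20020) is 13866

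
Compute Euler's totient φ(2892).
φ is multiplicative, with φ(p^e) = p^e − p^(e−1). Factorise 2892 = 2^2 · 3 · 241. Then
  φ(2892) = (2^2 − 2^1) · (3 − 1) · (241 − 1) = 2 · 2 · 240 = 960.

Final answer: φ(2892) = 960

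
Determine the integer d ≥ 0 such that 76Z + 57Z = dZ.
(76, 57) = (19); d = 19

In the PID Z, (a, b) is generated by gcd(a, b). Compute gcd(76, 57) with the extended Euclidean algorithm, tracking rows (r, s, t) with s·76 + t·57 = r:
  row A: (76, 1, 0)   [1·76 + 0·57 = 76]
  row B: (57, 0, 1)   [0·76 + 1·57 = 57]
  76 = 1·57 + 19   → row C = row A − 1·row B = (19, 1, −1)   [check: 1·76 − 1·57 = 19]
  57 = 3·19 + 0   → remainder 0, stop. gcd = 19 (last nonzero row C).
So gcd(76, 57) = 19, with Bézout identity 1·76 − 1·57 = 19. Containment (⊇): the Bézout identity exhibits 19 as an element of (76, 57), giving (19) ⊆ (76, 57). Containment (⊆): since 19 | 76 and 19 | 57 (76 = 19·4, 57 = 19·3), every Z-linear combination of 76 and 57 is divisible by 19, so (76, 57) ⊆ (19). Therefore (76, 57) = (19), d = 19.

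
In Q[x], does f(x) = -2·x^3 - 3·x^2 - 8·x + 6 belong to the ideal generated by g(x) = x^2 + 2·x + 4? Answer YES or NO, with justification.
In Q[x] the ideal (g) consists of all multiples of g, so f ∈ (g) iff g | f, i.e. iff the remainder of f on division by g is 0. Divide f by g (g is monic, so eliminate the leading term of the running remainder at each step):
  leading term -2·x^3: subtract (-2·x)·g(x) = -2·x^3 - 4·x^2 - 8·x, leaving x^2 + 6
  leading term x^2: subtract (1)·g(x) = x^2 + 2·x + 4, leaving 2 - 2·x
The remainder r(x) = 2 - 2·x ≠ 0 (and deg r < deg g), so g ∤ f, i.e. f ∉ (g).

Final answer: NO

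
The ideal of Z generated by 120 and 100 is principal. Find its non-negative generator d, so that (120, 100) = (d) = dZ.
In the PID Z, (a, b) is generated by gcd(a, b). Compute gcd(120, 100) with the extended Euclidean algorithm, tracking rows (r, s, t) with s·120 + t·100 = r:
  row A: (120, 1, 0)   [1·120 + 0·100 = 120]
  row B: (100, 0, 1)   [0·120 + 1·100 = 100]
  120 = 1·100 + 20   → row C = row A − 1·row B = (20, 1, −1)   [check: 1·120 − 1·100 = 20]
  100 = 5·20 + 0   → remainder 0, stop. gcd = 20 (last nonzero row C).
So gcd(120, 100) = 20, with Bézout identity 1·120 − 1·100 = 20. Containment (⊇): the Bézout identity exhibits 20 as an element of (120, 100), giving (20) ⊆ (120, 100). Containment (⊆): since 20 | 120 and 20 | 100 (120 = 20·6, 100 = 20·5), every Z-linear combination of 120 and 100 is divisible by 20, so (120, 100) ⊆ (20). Therefore (120, 100) = (20), d = 20.

Final answer: (120, 100) = (20); d = 20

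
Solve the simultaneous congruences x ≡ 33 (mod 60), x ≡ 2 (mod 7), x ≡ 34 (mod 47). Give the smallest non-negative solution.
x ≡ 1773 (mod 19740); the representative in [0, 19740) is 1773

The moduli 60, 7, 47 are pairwise coprime, so by the CRT there is a unique solution mod 60·7·47 = 19740.
Solve by successive substitution. Start with x ≡ 33 (mod 60).
  Combine with x ≡ 2 (mod 7): write x = 33 + 60·t and require 33 + 60·t ≡ 2 (mod 7), i.e. 60·t ≡ 2 − 33 ≡ 4 (mod 7). Since 60^(−1) ≡ 2 (mod 7) (60 ≡ 4 (mod 7)), t ≡ 2·4 ≡ 1 (mod 7). So x ≡ 33 + 60·1 = 93 (mod 420).
  Combine with x ≡ 34 (mod 47): write x = 93 + 420·t and require 93 + 420·t ≡ 34 (mod 47), i.e. 420·t ≡ 34 − 93 ≡ 35 (mod 47). Since 420^(−1) ≡ 31 (mod 47) (420 ≡ 44 (mod 47)), t ≡ 31·35 ≡ 4 (mod 47). So x ≡ 93 + 420·4 = 1773 (mod 19740).
Unique solution in [0, 19740): x = 1773.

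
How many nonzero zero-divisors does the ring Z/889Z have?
In Z/889Z each nonzero element is either a unit (gcd with 889 is 1) or a zero-divisor (gcd > 1). The number of units is φ(889): factorise 889 = 7 · 127, so φ(889) = (7 − 1) · (127 − 1) = 6 · 126 = 756. The nonzero elements number 889 − 1 = 888. Hence the nonzero zero-divisors number 888 − 756 = 132.

Final answer: Z/889Z has 132 nonzero zero-divisors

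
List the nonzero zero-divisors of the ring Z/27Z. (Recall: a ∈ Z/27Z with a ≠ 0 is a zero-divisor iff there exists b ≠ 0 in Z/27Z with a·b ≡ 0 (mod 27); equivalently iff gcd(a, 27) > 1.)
An element a ∈ Z/27Z (with a ≠ 0) is a zero-divisor iff gcd(a, 27) > 1 (because a is a unit precisely when gcd(a, n) = 1, and in Z/nZ every nonzero, non-unit element is a zero-divisor). Scan a = 1, ..., 26 and keep those with gcd(a, 27) > 1:
  gcd(3, 27) = 3, gcd(6, 27) = 3, gcd(9, 27) = 9, gcd(12, 27) = 3, gcd(15, 27) = 3, gcd(18, 27) = 9, gcd(21, 27) = 3, gcd(24, 27) = 3.
All other a ∈ {1, ..., 26} have gcd(a, 27) = 1 and are units. So the nonzero zero-divisors are exactly the 8 values of a appearing in this scan.

Final answer: nonzero zero-divisors of Z/27Z = {3, 6, 9, 12, 15, 18, 21, 24}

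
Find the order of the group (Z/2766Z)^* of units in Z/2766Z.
(Z/2766Z)^* consists of the classes a with gcd(a, 2766) = 1, so its order is φ(2766). φ is multiplicative, with φ(p^e) = p^e − p^(e−1). Factorise 2766 = 2 · 3 · 461. Then
  φ(2766) = (2 − 1) · (3 − 1) · (461 − 1) = 1 · 2 · 460 = 920.
Thus |(Z/2766Z)^*| = 920.

Final answer: |(Z/2766Z)^*| = 920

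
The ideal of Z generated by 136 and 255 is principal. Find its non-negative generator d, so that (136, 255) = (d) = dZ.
(136, 255) = (17); d = 17

In the PID Z, (a, b) is generated by gcd(a, b). Compute gcd(255, 136) with the extended Euclidean algorithm, tracking rows (r, s, t) with s·255 + t·136 = r:
  row A: (255, 1, 0)   [1·255 + 0·136 = 255]
  row B: (136, 0, 1)   [0·255 + 1·136 = 136]
  255 = 1·136 + 119   → row C = row A − 1·row B = (119, 1, −1)   [check: 1·255 − 1·136 = 119]
  136 = 1·119 + 17   → row D = row B − 1·row C = (17, −1, 2)   [check: −1·255 + 2·136 = 17]
  119 = 7·17 + 0   → remainder 0, stop. gcd = 17 (last nonzero row D).
So gcd(136, 255) = 17, with Bézout identity −1·255 + 2·136 = 17. Containment (⊇): the Bézout identity exhibits 17 as an element of (136, 255), giving (17) ⊆ (136, 255). Containment (⊆): since 17 | 136 and 17 | 255 (136 = 17·8, 255 = 17·15), every Z-linear combination of 136 and 255 is divisible by 17, so (136, 255) ⊆ (17). Therefore (136, 255) = (17), d = 17.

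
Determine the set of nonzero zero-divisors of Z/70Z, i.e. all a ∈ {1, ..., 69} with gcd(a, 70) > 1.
An element a ∈ Z/70Z (with a ≠ 0) is a zero-divisor iff gcd(a, 70) > 1 (because a is a unit precisely when gcd(a, n) = 1, and in Z/nZ every nonzero, non-unit element is a zero-divisor). Scan a = 1, ..., 69 and keep those with gcd(a, 70) > 1:
  gcd(2, 70) = 2, gcd(4, 70) = 2, gcd(5, 70) = 5, gcd(6, 70) = 2, gcd(7, 70) = 7, gcd(8, 70) = 2, gcd(10, 70) = 10, gcd(12, 70) = 2, gcd(14, 70) = 14, gcd(15, 70) = 5, gcd(16, 70) = 2, gcd(18, 70) = 2, gcd(20, 70) = 10, gcd(21, 70) = 7, gcd(22, 70) = 2, gcd(24, 70) = 2, gcd(25, 70) = 5, gcd(26, 70) = 2, gcd(28, 70) = 14, gcd(30, 70) = 10, gcd(32, 70) = 2, gcd(34, 70) = 2, gcd(35, 70) = 35, gcd(36, 70) = 2, gcd(38, 70) = 2, gcd(40, 70) = 10, gcd(42, 70) = 14, gcd(44, 70) = 2, gcd(45, 70) = 5, gcd(46, 70) = 2, gcd(48, 70) = 2, gcd(49, 70) = 7, gcd(50, 70) = 10, gcd(52, 70) = 2, gcd(54, 70) = 2, gcd(55, 70) = 5, gcd(56, 70) = 14, gcd(58, 70) = 2, gcd(60, 70) = 10, gcd(62, 70) = 2, gcd(63, 70) = 7, gcd(64, 70) = 2, gcd(65, 70) = 5, gcd(66, 70) = 2, gcd(68, 70) = 2.
All other a ∈ {1, ..., 69} have gcd(a, 70) = 1 and are units. So the nonzero zero-divisors are exactly the 45 values of a appearing in this scan.

Final answer: nonzero zero-divisors of Z/70Z = {2, 4, 5, 6, 7, 8, 10, 12, 14, 15, 16, 18, 20, 21, 22, 24, 25, 26, 28, 30, 32, 34, 35, 36, 38, 40, 42, 44, 45, 46, 48, 49, 50, 52, 54, 55, 56, 58, 60, 62, 63, 64, 65, 66, 68}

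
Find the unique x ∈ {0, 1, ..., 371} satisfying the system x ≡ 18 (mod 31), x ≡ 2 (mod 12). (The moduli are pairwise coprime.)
x ≡ 266 (mod 372); the representative in [0, 372) is 266

The moduli 31, 12 are pairwise coprime, so by the CRT there is a unique solution mod 31·12 = 372.
Solve by successive substitution. Start with x ≡ 18 (mod 31).
  Combine with x ≡ 2 (mod 12): write x = 18 + 31·t and require 18 + 31·t ≡ 2 (mod 12), i.e. 31·t ≡ 2 − 18 ≡ 8 (mod 12). Since 31^(−1) ≡ 7 (mod 12) (31 ≡ 7 (mod 12)), t ≡ 7·8 ≡ 8 (mod 12). So x ≡ 18 + 31·8 = 266 (mod 372).
Unique solution in [0, 372): x = 266.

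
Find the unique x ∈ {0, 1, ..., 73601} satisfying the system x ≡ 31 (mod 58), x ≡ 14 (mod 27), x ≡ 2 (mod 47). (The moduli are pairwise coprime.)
x ≡ 4091 (mod 73602); the representative in [0, 73602) is 4091

The moduli 58, 27, 47 are pairwise coprime, so by the CRT there is a unique solution mod 58·27·47 = 73602.
Solve by successive substitution. Start with x ≡ 31 (mod 58).
  Combine with x ≡ 14 (mod 27): write x = 31 + 58·t and require 31 + 58·t ≡ 14 (mod 27), i.e. 58·t ≡ 14 − 31 ≡ 10 (mod 27). Since 58^(−1) ≡ 7 (mod 27) (58 ≡ 4 (mod 27)), t ≡ 7·10 ≡ 16 (mod 27). So x ≡ 31 + 58·16 = 959 (mod 1566).
  Combine with x ≡ 2 (mod 47): write x = 959 + 1566·t and require 959 + 1566·t ≡ 2 (mod 47), i.e. 1566·t ≡ 2 − 959 ≡ 30 (mod 47). Since 1566^(−1) ≡ 22 (mod 47) (1566 ≡ 15 (mod 47)), t ≡ 22·30 ≡ 2 (mod 47). So x ≡ 959 + 1566·2 = 4091 (mod 73602).
Unique solution in [0, 73602): x = 4091.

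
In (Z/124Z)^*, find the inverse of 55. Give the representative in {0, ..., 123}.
Apply the extended Euclidean algorithm to (124, 55), tracking rows (r, s, t) with s·124 + t·55 = r. Each division r_prev = q·r_cur + r_new produces the new row as (previous row) − q·(current row):
  row A: (124, 1, 0)   [1·124 + 0·55 = 124]
  row B: (55, 0, 1)   [0·124 + 1·55 = 55]
  124 = 2·55 + 14   → row C = row A − 2·row B = (14, 1, −2)   [check: 1·124 − 2·55 = 14]
  55 = 3·14 + 13   → row D = row B − 3·row C = (13, −3, 7)   [check: −3·124 + 7·55 = 13]
  14 = 1·13 + 1   → row E = row C − 1·row D = (1, 4, −9)   [check: 4·124 − 9·55 = 1]
  13 = 13·1 + 0   → remainder 0, stop. gcd = 1 (last nonzero row E).
The gcd is 1, so 55 is invertible mod 124. The last nonzero row gives 4·124 − 9·55 = 1, so t = −9. So 55^(−1) ≡ −9 ≡ 115 (mod 124). Verify: 55 · 115 = 6325 ≡ 1 (mod 124). ✓

Final answer: 55^(−1) ≡ 115 (mod 124)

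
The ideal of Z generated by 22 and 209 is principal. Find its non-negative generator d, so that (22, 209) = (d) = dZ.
In the PID Z, (a, b) is generated by gcd(a, b). Compute gcd(209, 22) with the extended Euclidean algorithm, tracking rows (r, s, t) with s·209 + t·22 = r:
  row A: (209, 1, 0)   [1·209 + 0·22 = 209]
  row B: (22, 0, 1)   [0·209 + 1·22 = 22]
  209 = 9·22 + 11   → row C = row A − 9·row B = (11, 1, −9)   [check: 1·209 − 9·22 = 11]
  22 = 2·11 + 0   → remainder 0, stop. gcd = 11 (last nonzero row C).
So gcd(22, 209) = 11, with Bézout identity 1·209 − 9·22 = 11. Containment (⊇): the Bézout identity exhibits 11 as an element of (22, 209), giving (11) ⊆ (22, 209). Containment (⊆): since 11 | 22 and 11 | 209 (22 = 11·2, 209 = 11·19), every Z-linear combination of 22 and 209 is divisible by 11, so (22, 209) ⊆ (11). Therefore (22, 209) = (11), d = 11.

Final answer: (22, 209) = (11); d = 11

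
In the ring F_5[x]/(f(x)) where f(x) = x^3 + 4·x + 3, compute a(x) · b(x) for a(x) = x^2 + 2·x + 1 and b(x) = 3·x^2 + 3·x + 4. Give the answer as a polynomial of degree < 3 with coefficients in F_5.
a · b ≡ x^2 + x + 2 (mod f(x))

Multiply as integer polynomials: a · b = 3·x^4 + 9·x^3 + 13·x^2 + 11·x + 4. Reducing coefficients mod 5: a · b ≡ 3·x^4 + 4·x^3 + 3·x^2 + x + 4. Now divide by f(x) = x^3 + 4·x + 3 in F_5[x], eliminating the leading term at each step:
  leading term 3·x^4: subtract (3·x)·f(x) = 3·x^4 + 2·x^2 + 4·x, leaving 4·x^3 + x^2 + 2·x + 4 (coefficients mod 5)
  leading term 4·x^3: subtract (4)·f(x) = 4·x^3 + x + 2, leaving x^2 + x + 2 (coefficients mod 5)
The degree is now < 3, so this is the remainder. Hence a · b ≡ x^2 + x + 2 in F_5[x]/(f).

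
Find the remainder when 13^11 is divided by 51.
4

Use repeated squaring. Binary(11) = 1011. Walk through the bits of the exponent 11 left-to-right: at each bit after the leading one, square the running value, then multiply by 13 if the bit is 1 (always reducing mod 51):
  bit 1 = 1 (leading): start with 13.
  bit 2 = 0: square 13^2 = 169 ≡ 16 (mod 51).
  bit 3 = 1: square 16^2 = 256 ≡ 1; bit is 1, so multiply 1·13 = 13 (mod 51).
  bit 4 = 1: square 13^2 = 169 ≡ 16; bit is 1, so multiply 16·13 = 208 ≡ 4 (mod 51).
Final value: 13^11 ≡ 4 (mod 51).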